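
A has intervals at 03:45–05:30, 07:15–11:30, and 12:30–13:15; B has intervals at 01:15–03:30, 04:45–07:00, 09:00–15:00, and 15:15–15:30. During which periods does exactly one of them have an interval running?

A but not B: 03:45–04:45, 07:15–09:00.
B but not A: 01:15–03:30, 05:30–07:00, 11:30–12:30, 13:15–15:00, 15:15–15:30.
Combining gives A △ B.

01:15–03:30, 03:45–04:45, 05:30–07:00, 07:15–09:00, 11:30–12:30, 13:15–15:00, 15:15–15:30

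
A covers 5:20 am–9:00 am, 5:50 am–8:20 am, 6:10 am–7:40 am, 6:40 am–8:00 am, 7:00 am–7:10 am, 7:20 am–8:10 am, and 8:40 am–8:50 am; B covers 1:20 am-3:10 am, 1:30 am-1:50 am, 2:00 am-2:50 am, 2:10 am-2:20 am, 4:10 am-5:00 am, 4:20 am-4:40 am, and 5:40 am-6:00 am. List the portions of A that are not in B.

Merge the first list: 5:20 am-9:00 am.
Merge the second list: 1:20 am-3:10 am, 4:10 am-5:00 am, 5:40 am-6:00 am.
5:20 am-9:00 am with B removed leaves 5:20 am-5:40 am, 6:00 am-9:00 am.

5:20 am-5:40 am, 6:00 am-9:00 am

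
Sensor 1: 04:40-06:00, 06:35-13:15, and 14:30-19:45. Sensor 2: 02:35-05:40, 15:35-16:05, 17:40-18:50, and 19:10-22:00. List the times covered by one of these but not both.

02:35–04:40, 05:40–06:00, 06:35–13:15, 14:30–15:35, 16:05–17:40, 18:50–19:10, 19:45–22:00

Only in the first: 05:40–06:00, 06:35–13:15, 14:30–15:35, 16:05–17:40, 18:50–19:10.
Only in the second: 02:35–04:40, 19:45–22:00.
Together these are the periods covered by exactly one.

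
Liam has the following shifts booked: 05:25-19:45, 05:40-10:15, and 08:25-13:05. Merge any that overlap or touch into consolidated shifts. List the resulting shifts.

05:40–10:15 overlaps/touches 05:25–19:45 → extend to 05:25–19:45.
08:25–13:05 overlaps/touches 05:25–19:45 → extend to 05:25–19:45.

05:25–19:45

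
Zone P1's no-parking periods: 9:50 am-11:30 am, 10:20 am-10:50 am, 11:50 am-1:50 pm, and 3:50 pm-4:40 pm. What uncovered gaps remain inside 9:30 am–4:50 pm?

9:30 am-9:50 am, 11:30 am-11:50 am, 1:50 pm-3:50 pm, 4:40 pm-4:50 pm

Covered (merged): 9:50 am-11:30 am, 11:50 am-1:50 pm, 3:50 pm-4:40 pm.
Complement within 9:30 am-4:50 pm: 9:30 am-9:50 am, 11:30 am-11:50 am, 1:50 pm-3:50 pm, 4:40 pm-4:50 pm.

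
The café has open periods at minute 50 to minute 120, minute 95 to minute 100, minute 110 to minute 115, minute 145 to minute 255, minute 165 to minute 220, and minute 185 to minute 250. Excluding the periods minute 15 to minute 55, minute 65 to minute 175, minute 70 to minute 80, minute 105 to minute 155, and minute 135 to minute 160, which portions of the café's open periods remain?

Merge the first list: minute 50 to minute 120, minute 145 to minute 255.
Merge the second list: minute 15 to minute 55, minute 65 to minute 175.
minute 50 to minute 120 with B removed leaves minute 55 to minute 65.
minute 145 to minute 255 with B removed leaves minute 175 to minute 255.

minute 55 to minute 65, minute 175 to minute 255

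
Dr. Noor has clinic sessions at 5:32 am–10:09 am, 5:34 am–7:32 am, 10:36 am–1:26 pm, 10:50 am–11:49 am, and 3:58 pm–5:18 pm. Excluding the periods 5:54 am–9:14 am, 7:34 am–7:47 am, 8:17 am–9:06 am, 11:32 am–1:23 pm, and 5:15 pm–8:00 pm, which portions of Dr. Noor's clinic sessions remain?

5:32 am–5:54 am, 9:14 am–10:09 am, 10:36 am–11:32 am, 1:23 pm–1:26 pm, 3:58 pm–5:15 pm

A, merged: 5:32 am–10:09 am, 10:36 am–1:26 pm, 3:58 pm–5:18 pm.
B, merged: 5:54 am–9:14 am, 11:32 am–1:23 pm, 5:15 pm–8:00 pm.
5:32 am–10:09 am with B removed leaves 5:32 am–5:54 am, 9:14 am–10:09 am.
10:36 am–1:26 pm with B removed leaves 10:36 am–11:32 am, 1:23 pm–1:26 pm.
3:58 pm–5:18 pm with B removed leaves 3:58 pm–5:15 pm.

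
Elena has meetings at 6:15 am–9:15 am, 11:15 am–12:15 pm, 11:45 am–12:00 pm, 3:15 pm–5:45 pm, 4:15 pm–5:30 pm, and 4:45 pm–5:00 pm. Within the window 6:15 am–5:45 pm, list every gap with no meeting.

9:15 am–11:15 am, 12:15 pm–3:15 pm

After merging, the occupied span is 6:15 am–9:15 am, 11:15 am–12:15 pm, 3:15 pm–5:45 pm.
Complement within 6:15 am–5:45 pm: 9:15 am–11:15 am, 12:15 pm–3:15 pm.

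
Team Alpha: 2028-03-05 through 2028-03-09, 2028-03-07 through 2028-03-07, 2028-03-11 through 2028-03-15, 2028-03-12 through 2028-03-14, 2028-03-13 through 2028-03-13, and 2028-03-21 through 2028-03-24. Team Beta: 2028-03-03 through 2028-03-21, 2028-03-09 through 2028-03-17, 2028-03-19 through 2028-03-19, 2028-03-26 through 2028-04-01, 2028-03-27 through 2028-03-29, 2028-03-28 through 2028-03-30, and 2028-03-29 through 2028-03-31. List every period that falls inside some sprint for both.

A, merged: 2028-03-05 through 2028-03-09, 2028-03-11 through 2028-03-15, 2028-03-21 through 2028-03-24.
B, merged: 2028-03-03 through 2028-03-21, 2028-03-26 through 2028-04-01.
2028-03-05 through 2028-03-09 overlaps B on 2028-03-05 through 2028-03-09.
2028-03-11 through 2028-03-15 overlaps B on 2028-03-11 through 2028-03-15.
2028-03-21 through 2028-03-24 overlaps B on 2028-03-21 through 2028-03-21.

2028-03-05 through 2028-03-09, 2028-03-11 through 2028-03-15, 2028-03-21 through 2028-03-21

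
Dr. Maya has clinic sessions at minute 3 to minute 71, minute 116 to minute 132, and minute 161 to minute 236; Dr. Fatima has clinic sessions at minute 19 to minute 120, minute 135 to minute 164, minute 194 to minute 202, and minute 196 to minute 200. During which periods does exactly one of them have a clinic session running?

minute 3 to minute 19, minute 71 to minute 116, minute 120 to minute 132, minute 135 to minute 161, minute 164 to minute 194, minute 202 to minute 236

Merge the second list: minute 19 to minute 120, minute 135 to minute 164, minute 194 to minute 202.
A \ B = minute 3 to minute 19, minute 120 to minute 132, minute 164 to minute 194, minute 202 to minute 236.
B \ A = minute 71 to minute 116, minute 135 to minute 161.
Union of the two gives the symmetric difference.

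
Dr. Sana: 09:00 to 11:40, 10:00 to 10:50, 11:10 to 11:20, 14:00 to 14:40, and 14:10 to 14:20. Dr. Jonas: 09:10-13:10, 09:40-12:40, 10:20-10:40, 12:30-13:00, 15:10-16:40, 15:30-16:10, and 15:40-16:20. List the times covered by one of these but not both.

Merge the first list: 09:00–11:40, 14:00–14:40.
Merge the second list: 09:10–13:10, 15:10–16:40.
A but not B: 09:00–09:10, 14:00–14:40.
B but not A: 11:40–13:10, 15:10–16:40.
Combining gives A △ B.

09:00–09:10, 11:40–13:10, 14:00–14:40, 15:10–16:40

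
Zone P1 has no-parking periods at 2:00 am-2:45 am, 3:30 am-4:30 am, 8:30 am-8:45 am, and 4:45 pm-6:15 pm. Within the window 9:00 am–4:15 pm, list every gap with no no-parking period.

Covered (merged): 2:00 am-2:45 am, 3:30 am-4:30 am, 8:30 am-8:45 am, 4:45 pm-6:15 pm.
Gaps within 9:00 am-4:15 pm: 9:00 am-4:15 pm.

9:00 am-4:15 pm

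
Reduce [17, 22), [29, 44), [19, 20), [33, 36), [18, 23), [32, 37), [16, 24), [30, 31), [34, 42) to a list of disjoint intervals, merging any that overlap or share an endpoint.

Sort by start: [16, 24), [17, 22), [18, 23), [19, 20), [29, 44), [30, 31), [32, 37), [33, 36), [34, 42).
[17, 22) overlaps/touches [16, 24) → extend to [16, 24).
[18, 23) overlaps/touches [16, 24) → extend to [16, 24).
[19, 20) overlaps/touches [16, 24) → extend to [16, 24).
[29, 44) is disjoint → start new block.
[30, 31) overlaps/touches [29, 44) → extend to [29, 44).
[32, 37) overlaps/touches [29, 44) → extend to [29, 44).
[33, 36) overlaps/touches [29, 44) → extend to [29, 44).
[34, 42) overlaps/touches [29, 44) → extend to [29, 44).

[16, 24) ∪ [29, 44)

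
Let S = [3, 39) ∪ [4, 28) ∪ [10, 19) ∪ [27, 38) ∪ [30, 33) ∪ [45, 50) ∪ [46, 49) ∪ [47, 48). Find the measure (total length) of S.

Merged: [3, 39), [45, 50).
Lengths: 36 + 5 = 41.

41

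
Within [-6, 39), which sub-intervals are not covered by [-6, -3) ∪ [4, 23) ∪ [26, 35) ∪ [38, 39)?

The merged coverage is [-6, -3), [4, 23), [26, 35), [38, 39).
Uncovered inside [-6, 39): [-3, 4), [23, 26), [35, 38).

[-3, 4) ∪ [23, 26) ∪ [35, 38)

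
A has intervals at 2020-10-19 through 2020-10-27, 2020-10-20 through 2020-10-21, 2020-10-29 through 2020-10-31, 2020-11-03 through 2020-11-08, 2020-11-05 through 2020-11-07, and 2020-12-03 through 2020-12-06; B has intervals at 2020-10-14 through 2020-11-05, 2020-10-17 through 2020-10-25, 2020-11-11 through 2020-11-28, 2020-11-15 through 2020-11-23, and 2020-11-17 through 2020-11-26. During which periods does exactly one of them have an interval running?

2020-10-14 through 2020-10-18, 2020-10-28 through 2020-10-28, 2020-11-01 through 2020-11-02, 2020-11-06 through 2020-11-08, 2020-11-11 through 2020-11-28, 2020-12-03 through 2020-12-06

First set merges to 2020-10-19 through 2020-10-27, 2020-10-29 through 2020-10-31, 2020-11-03 through 2020-11-08, 2020-12-03 through 2020-12-06.
Second set merges to 2020-10-14 through 2020-11-05, 2020-11-11 through 2020-11-28.
A but not B: 2020-11-06 through 2020-11-08, 2020-12-03 through 2020-12-06.
B but not A: 2020-10-14 through 2020-10-18, 2020-10-28 through 2020-10-28, 2020-11-01 through 2020-11-02, 2020-11-11 through 2020-11-28.
Combining gives A △ B.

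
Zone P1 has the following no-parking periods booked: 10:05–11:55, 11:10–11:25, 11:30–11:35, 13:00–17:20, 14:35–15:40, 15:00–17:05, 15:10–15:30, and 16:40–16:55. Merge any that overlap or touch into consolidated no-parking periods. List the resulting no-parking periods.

10:05–11:55, 13:00–17:20

11:10–11:25 overlaps/touches 10:05–11:55 → extend to 10:05–11:55.
11:30–11:35 overlaps/touches 10:05–11:55 → extend to 10:05–11:55.
13:00–17:20 is disjoint → start new block.
14:35–15:40 overlaps/touches 13:00–17:20 → extend to 13:00–17:20.
15:00–17:05 overlaps/touches 13:00–17:20 → extend to 13:00–17:20.
15:10–15:30 overlaps/touches 13:00–17:20 → extend to 13:00–17:20.
16:40–16:55 overlaps/touches 13:00–17:20 → extend to 13:00–17:20.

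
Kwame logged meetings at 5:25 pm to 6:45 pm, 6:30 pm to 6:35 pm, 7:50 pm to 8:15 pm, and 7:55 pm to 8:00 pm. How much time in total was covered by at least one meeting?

Merged: 5:25 pm–6:45 pm, 7:50 pm–8:15 pm.
Lengths: 1 h 20 min + 25 min = 1 h 45 min.

1 h 45 min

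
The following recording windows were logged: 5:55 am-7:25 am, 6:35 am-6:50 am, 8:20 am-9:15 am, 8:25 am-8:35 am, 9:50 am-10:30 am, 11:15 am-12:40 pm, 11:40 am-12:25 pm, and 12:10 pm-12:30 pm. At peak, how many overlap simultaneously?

3

Sweep endpoints in order; track running count of active intervals.
Peak of 3 reached at 12:10 pm.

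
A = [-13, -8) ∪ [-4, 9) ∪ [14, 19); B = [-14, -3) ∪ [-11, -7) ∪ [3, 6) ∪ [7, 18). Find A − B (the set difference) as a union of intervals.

[-3, 3) ∪ [6, 7) ∪ [18, 19)

B, merged: [-14, -3), [3, 6), [7, 18).
[-13, -8) lies entirely inside B → drops out.
[-4, 9) with B removed leaves [-3, 3), [6, 7).
[14, 19) with B removed leaves [18, 19).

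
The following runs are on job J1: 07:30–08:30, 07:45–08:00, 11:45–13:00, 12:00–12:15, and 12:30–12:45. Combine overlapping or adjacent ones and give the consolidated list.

07:45–08:00 overlaps/touches 07:30–08:30 → extend to 07:30–08:30.
11:45–13:00 is disjoint → start new block.
12:00–12:15 overlaps/touches 11:45–13:00 → extend to 11:45–13:00.
12:30–12:45 overlaps/touches 11:45–13:00 → extend to 11:45–13:00.

07:30–08:30, 11:45–13:00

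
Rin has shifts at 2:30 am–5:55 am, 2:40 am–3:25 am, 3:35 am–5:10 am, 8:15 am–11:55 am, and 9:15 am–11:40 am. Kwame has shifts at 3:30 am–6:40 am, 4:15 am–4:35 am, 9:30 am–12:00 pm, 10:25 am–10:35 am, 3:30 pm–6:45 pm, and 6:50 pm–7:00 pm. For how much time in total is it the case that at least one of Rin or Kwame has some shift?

11 h 20 min

First set merges to 2:30 am–5:55 am, 8:15 am–11:55 am.
Second set merges to 3:30 am–6:40 am, 9:30 am–12:00 pm, 3:30 pm–6:45 pm, 6:50 pm–7:00 pm.
A ∪ B = 2:30 am–6:40 am, 8:15 am–12:00 pm, 3:30 pm–6:45 pm, 6:50 pm–7:00 pm.
Total: 4 h 10 min + 3 h 45 min + 3 h 15 min + 10 min = 11 h 20 min.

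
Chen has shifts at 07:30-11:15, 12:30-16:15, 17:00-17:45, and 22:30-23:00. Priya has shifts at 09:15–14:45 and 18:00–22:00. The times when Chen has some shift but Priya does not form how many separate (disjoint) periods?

A \ B = 07:30–09:15, 14:45–16:15, 17:00–17:45, 22:30–23:00.
That is 4 disjoint pieces.

4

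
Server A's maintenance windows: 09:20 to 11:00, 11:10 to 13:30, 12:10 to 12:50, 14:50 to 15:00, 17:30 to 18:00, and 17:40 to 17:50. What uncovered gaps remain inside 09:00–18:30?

The merged coverage is 09:20-11:00, 11:10-13:30, 14:50-15:00, 17:30-18:00.
Complement within 09:00-18:30: 09:00-09:20, 11:00-11:10, 13:30-14:50, 15:00-17:30, 18:00-18:30.

09:00-09:20, 11:00-11:10, 13:30-14:50, 15:00-17:30, 18:00-18:30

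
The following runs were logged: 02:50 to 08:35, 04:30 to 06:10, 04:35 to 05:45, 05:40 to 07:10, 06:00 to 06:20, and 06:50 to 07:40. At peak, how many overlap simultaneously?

At 05:40, 4 of the intervals are simultaneously active.
No point has more.

4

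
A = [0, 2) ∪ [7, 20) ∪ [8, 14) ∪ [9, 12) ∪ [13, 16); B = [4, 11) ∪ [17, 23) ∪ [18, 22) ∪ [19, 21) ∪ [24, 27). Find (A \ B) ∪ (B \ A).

[0, 2) ∪ [4, 7) ∪ [11, 17) ∪ [20, 23) ∪ [24, 27)

Merge the first list: [0, 2), [7, 20).
Merge the second list: [4, 11), [17, 23), [24, 27).
Only in the first: [0, 2), [11, 17).
Only in the second: [4, 7), [20, 23), [24, 27).
Together these are the periods covered by exactly one.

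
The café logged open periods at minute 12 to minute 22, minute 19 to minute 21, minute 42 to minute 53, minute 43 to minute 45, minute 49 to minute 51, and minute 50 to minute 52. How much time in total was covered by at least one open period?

21 minutes

Merged: minute 12 to minute 22, minute 42 to minute 53.
Lengths: 10 minutes + 11 minutes = 21 minutes.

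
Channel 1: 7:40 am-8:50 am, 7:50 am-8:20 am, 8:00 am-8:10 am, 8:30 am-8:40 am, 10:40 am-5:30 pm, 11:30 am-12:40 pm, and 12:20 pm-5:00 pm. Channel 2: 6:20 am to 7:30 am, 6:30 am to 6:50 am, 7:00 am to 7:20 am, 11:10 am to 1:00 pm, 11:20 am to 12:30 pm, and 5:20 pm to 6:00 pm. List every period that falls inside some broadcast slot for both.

Merge the first list: 7:40 am-8:50 am, 10:40 am-5:30 pm.
Merge the second list: 6:20 am-7:30 am, 11:10 am-1:00 pm, 5:20 pm-6:00 pm.
7:40 am-8:50 am falls entirely outside B.
10:40 am-5:30 pm overlaps B on 11:10 am-1:00 pm, 5:20 pm-5:30 pm.

11:10 am-1:00 pm, 5:20 pm-5:30 pm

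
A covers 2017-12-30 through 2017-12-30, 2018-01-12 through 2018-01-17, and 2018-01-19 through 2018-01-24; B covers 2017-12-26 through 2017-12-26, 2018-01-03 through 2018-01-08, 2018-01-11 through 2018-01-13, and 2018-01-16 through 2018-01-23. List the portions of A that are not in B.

2017-12-30 through 2017-12-30, 2018-01-14 through 2018-01-15, 2018-01-24 through 2018-01-24

2017-12-30 through 2017-12-30: no B overlap → unchanged.
2018-01-12 through 2018-01-17 minus B → 2018-01-14 through 2018-01-15.
2018-01-19 through 2018-01-24 minus B → 2018-01-24 through 2018-01-24.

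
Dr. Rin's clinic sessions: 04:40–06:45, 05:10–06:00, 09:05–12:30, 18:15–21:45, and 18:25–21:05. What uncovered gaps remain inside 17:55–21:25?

17:55–18:15

Covered (merged): 04:40–06:45, 09:05–12:30, 18:15–21:45.
Uncovered inside 17:55–21:25: 17:55–18:15.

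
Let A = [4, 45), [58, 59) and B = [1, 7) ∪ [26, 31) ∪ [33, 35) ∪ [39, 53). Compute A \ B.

[4, 45) \ B = [7, 26), [31, 33), [35, 39).
[58, 59): nothing removed.

[7, 26) ∪ [31, 33) ∪ [35, 39) ∪ [58, 59)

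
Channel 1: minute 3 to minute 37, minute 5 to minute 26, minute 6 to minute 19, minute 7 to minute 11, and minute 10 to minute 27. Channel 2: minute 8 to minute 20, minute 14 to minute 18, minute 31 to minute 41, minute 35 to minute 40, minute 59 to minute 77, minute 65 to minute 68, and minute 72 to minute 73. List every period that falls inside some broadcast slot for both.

First set merges to minute 3 to minute 37.
Second set merges to minute 8 to minute 20, minute 31 to minute 41, minute 59 to minute 77.
minute 3 to minute 37 ∩ B → minute 8 to minute 20, minute 31 to minute 37.

minute 8 to minute 20, minute 31 to minute 37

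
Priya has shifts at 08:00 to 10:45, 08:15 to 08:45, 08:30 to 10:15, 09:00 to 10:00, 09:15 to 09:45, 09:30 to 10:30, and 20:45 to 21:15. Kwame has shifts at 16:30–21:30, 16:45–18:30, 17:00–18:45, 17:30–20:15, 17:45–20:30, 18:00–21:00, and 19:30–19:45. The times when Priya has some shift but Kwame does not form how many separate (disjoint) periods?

Merge the first list: 08:00–10:45, 20:45–21:15.
Merge the second list: 16:30–21:30.
A \ B = 08:00–10:45.
That is 1 disjoint piece.

1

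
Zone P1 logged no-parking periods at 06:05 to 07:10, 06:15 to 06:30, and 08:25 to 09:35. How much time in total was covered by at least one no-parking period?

2 h 15 min

Merged: 06:05-07:10, 08:25-09:35.
Lengths: 1 h 5 min + 1 h 10 min = 2 h 15 min.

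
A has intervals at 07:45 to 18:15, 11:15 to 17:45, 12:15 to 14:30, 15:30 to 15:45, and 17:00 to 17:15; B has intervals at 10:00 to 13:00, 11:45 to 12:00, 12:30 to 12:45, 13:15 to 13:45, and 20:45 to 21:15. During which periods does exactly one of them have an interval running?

07:45–10:00, 13:00–13:15, 13:45–18:15, 20:45–21:15

First set merges to 07:45–18:15.
Second set merges to 10:00–13:00, 13:15–13:45, 20:45–21:15.
A \ B = 07:45–10:00, 13:00–13:15, 13:45–18:15.
B \ A = 20:45–21:15.
Union of the two gives the symmetric difference.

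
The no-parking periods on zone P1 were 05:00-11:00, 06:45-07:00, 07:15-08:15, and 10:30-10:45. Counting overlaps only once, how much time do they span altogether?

Merged: 05:00–11:00.
Length: 6 h.

6 h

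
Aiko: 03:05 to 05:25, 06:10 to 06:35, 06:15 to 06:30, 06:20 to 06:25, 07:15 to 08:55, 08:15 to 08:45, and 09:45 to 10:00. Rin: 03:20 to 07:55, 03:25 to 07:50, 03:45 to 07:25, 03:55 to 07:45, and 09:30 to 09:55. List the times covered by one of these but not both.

First set merges to 03:05–05:25, 06:10–06:35, 07:15–08:55, 09:45–10:00.
Second set merges to 03:20–07:55, 09:30–09:55.
A \ B = 03:05–03:20, 07:55–08:55, 09:55–10:00.
B \ A = 05:25–06:10, 06:35–07:15, 09:30–09:45.
Union of the two gives the symmetric difference.

03:05–03:20, 05:25–06:10, 06:35–07:15, 07:55–08:55, 09:30–09:45, 09:55–10:00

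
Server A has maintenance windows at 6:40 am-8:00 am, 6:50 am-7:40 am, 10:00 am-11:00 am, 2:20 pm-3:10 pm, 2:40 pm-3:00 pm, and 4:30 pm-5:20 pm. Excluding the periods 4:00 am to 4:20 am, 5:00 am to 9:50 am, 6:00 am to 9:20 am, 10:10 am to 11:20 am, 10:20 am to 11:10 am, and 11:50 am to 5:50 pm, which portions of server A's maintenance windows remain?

10:00 am–10:10 am

A, merged: 6:40 am–8:00 am, 10:00 am–11:00 am, 2:20 pm–3:10 pm, 4:30 pm–5:20 pm.
B, merged: 4:00 am–4:20 am, 5:00 am–9:50 am, 10:10 am–11:20 am, 11:50 am–5:50 pm.
6:40 am–8:00 am lies entirely inside B → drops out.
10:00 am–11:00 am with B removed leaves 10:00 am–10:10 am.
2:20 pm–3:10 pm lies entirely inside B → drops out.
4:30 pm–5:20 pm lies entirely inside B → drops out.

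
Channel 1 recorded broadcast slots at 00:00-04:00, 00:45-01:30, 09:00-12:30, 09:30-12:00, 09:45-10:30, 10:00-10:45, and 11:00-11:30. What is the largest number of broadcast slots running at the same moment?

4

Sweep endpoints in order; track running count of active intervals.
Peak of 4 reached at 10:00.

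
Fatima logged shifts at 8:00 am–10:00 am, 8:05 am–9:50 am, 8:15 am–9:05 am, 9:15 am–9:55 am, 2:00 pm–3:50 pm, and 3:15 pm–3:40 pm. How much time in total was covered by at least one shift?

3 h 50 min

Merged: 8:00 am–10:00 am, 2:00 pm–3:50 pm.
Lengths: 2 h + 1 h 50 min = 3 h 50 min.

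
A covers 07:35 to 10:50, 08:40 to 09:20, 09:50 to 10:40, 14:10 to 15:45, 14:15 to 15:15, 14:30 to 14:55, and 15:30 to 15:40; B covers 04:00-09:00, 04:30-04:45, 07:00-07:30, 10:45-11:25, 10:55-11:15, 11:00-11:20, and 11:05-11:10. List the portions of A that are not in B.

A, merged: 07:35–10:50, 14:10–15:45.
B, merged: 04:00–09:00, 10:45–11:25.
07:35–10:50 with B removed leaves 09:00–10:45.
14:10–15:45 is untouched.

09:00–10:45, 14:10–15:45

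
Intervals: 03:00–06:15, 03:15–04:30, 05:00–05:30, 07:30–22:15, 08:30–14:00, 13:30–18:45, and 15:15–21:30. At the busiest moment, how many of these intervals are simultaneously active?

3

Walk the sorted start/end points keeping a running depth.
The depth first hits 3 at 13:30.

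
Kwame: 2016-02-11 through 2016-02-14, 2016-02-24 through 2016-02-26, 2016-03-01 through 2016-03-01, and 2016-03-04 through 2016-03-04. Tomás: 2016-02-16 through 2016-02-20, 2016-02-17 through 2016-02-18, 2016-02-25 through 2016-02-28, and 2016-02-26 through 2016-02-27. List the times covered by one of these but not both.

B, merged: 2016-02-16 through 2016-02-20, 2016-02-25 through 2016-02-28.
A \ B = 2016-02-11 through 2016-02-14, 2016-02-24 through 2016-02-24, 2016-03-01 through 2016-03-01, 2016-03-04 through 2016-03-04.
B \ A = 2016-02-16 through 2016-02-20, 2016-02-27 through 2016-02-28.
Union of the two gives the symmetric difference.

2016-02-11 through 2016-02-14, 2016-02-16 through 2016-02-20, 2016-02-24 through 2016-02-24, 2016-02-27 through 2016-02-28, 2016-03-01 through 2016-03-01, 2016-03-04 through 2016-03-04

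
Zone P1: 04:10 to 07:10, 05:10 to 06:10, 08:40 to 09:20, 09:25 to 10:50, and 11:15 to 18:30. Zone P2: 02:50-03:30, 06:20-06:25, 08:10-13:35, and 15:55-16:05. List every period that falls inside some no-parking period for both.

A, merged: 04:10–07:10, 08:40–09:20, 09:25–10:50, 11:15–18:30.
04:10–07:10 meets the second set on 06:20–06:25.
08:40–09:20 meets the second set on 08:40–09:20.
09:25–10:50 meets the second set on 09:25–10:50.
11:15–18:30 meets the second set on 11:15–13:35, 15:55–16:05.

06:20–06:25, 08:40–09:20, 09:25–10:50, 11:15–13:35, 15:55–16:05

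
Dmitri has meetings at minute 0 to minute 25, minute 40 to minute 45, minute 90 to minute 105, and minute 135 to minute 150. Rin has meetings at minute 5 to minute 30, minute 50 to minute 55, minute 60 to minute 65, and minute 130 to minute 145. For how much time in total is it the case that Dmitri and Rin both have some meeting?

A ∩ B = minute 5 to minute 25, minute 135 to minute 145.
Total: 20 minutes + 10 minutes = 30 minutes.

30 minutes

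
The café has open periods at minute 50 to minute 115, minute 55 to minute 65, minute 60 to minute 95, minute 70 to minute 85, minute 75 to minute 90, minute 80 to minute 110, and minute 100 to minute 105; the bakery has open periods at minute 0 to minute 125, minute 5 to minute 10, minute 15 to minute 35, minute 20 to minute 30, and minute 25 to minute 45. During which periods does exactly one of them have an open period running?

minute 0 to minute 50, minute 115 to minute 125

Merge the first list: minute 50 to minute 115.
Merge the second list: minute 0 to minute 125.
Only in the first: none.
Only in the second: minute 0 to minute 50, minute 115 to minute 125.
Together these are the periods covered by exactly one.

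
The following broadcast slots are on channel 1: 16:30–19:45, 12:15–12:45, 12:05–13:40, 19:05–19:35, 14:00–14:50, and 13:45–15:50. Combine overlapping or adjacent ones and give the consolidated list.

12:05–13:40, 13:45–15:50, 16:30–19:45

Sort by start: 12:05–13:40, 12:15–12:45, 13:45–15:50, 14:00–14:50, 16:30–19:45, 19:05–19:35.
12:15–12:45 overlaps/touches 12:05–13:40 → extend to 12:05–13:40.
13:45–15:50 is disjoint → start new block.
14:00–14:50 overlaps/touches 13:45–15:50 → extend to 13:45–15:50.
16:30–19:45 is disjoint → start new block.
19:05–19:35 overlaps/touches 16:30–19:45 → extend to 16:30–19:45.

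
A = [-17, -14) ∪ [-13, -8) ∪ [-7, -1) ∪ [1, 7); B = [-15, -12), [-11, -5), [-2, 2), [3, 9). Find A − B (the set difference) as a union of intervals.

[-17, -15) ∪ [-12, -11) ∪ [-5, -2) ∪ [2, 3)

[-17, -14) with B removed leaves [-17, -15).
[-13, -8) with B removed leaves [-12, -11).
[-7, -1) with B removed leaves [-5, -2).
[1, 7) with B removed leaves [2, 3).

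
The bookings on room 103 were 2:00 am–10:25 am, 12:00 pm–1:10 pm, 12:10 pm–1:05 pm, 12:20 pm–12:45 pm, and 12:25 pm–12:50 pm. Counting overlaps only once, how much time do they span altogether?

Merged: 2:00 am–10:25 am, 12:00 pm–1:10 pm.
Lengths: 8 h 25 min + 1 h 10 min = 9 h 35 min.

9 h 35 min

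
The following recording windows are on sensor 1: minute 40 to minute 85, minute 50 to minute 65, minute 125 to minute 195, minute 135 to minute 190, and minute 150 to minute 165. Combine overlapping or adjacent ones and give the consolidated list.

minute 40 to minute 85, minute 125 to minute 195

minute 50 to minute 65 overlaps/touches minute 40 to minute 85 → extend to minute 40 to minute 85.
minute 125 to minute 195 is disjoint → start new block.
minute 135 to minute 190 overlaps/touches minute 125 to minute 195 → extend to minute 125 to minute 195.
minute 150 to minute 165 overlaps/touches minute 125 to minute 195 → extend to minute 125 to minute 195.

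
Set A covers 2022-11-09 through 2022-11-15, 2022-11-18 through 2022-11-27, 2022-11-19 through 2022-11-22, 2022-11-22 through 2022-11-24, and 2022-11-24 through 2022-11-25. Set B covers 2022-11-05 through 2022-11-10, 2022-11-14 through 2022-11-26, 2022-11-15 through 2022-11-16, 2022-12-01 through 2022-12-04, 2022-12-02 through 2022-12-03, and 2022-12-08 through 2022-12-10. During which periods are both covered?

2022-11-09 through 2022-11-10, 2022-11-14 through 2022-11-15, 2022-11-18 through 2022-11-26

First set merges to 2022-11-09 through 2022-11-15, 2022-11-18 through 2022-11-27.
Second set merges to 2022-11-05 through 2022-11-10, 2022-11-14 through 2022-11-26, 2022-12-01 through 2022-12-04, 2022-12-08 through 2022-12-10.
2022-11-09 through 2022-11-15 meets the second set on 2022-11-09 through 2022-11-10, 2022-11-14 through 2022-11-15.
2022-11-18 through 2022-11-27 meets the second set on 2022-11-18 through 2022-11-26.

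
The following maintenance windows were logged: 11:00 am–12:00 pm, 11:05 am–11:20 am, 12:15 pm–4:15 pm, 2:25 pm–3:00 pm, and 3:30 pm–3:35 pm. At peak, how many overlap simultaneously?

Walk the sorted start/end points keeping a running depth.
The depth first hits 2 at 11:05 am.

2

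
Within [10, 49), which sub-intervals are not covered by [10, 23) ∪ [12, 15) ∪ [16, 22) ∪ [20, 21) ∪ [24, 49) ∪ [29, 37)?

The merged coverage is [10, 23), [24, 49).
Uncovered inside [10, 49): [23, 24).

[23, 24)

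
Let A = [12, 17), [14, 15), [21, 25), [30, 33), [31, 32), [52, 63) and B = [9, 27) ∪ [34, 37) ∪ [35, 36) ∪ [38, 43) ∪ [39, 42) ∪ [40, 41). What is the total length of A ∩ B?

First set merges to [12, 17), [21, 25), [30, 33), [52, 63).
Second set merges to [9, 27), [34, 37), [38, 43).
A ∩ B = [12, 17), [21, 25).
Total: 5 + 4 = 9.

9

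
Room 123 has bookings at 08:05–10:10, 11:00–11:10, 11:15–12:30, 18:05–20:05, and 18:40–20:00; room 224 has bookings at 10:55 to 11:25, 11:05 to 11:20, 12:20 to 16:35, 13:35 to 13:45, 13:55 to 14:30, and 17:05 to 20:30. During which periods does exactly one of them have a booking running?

First set merges to 08:05–10:10, 11:00–11:10, 11:15–12:30, 18:05–20:05.
Second set merges to 10:55–11:25, 12:20–16:35, 17:05–20:30.
Only in the first: 08:05–10:10, 11:25–12:20.
Only in the second: 10:55–11:00, 11:10–11:15, 12:30–16:35, 17:05–18:05, 20:05–20:30.
Together these are the periods covered by exactly one.

08:05–10:10, 10:55–11:00, 11:10–11:15, 11:25–12:20, 12:30–16:35, 17:05–18:05, 20:05–20:30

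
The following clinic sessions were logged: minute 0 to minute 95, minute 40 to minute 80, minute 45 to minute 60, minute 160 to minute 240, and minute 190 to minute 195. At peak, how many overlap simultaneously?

At minute 45, 3 of the intervals are simultaneously active.
No point has more.

3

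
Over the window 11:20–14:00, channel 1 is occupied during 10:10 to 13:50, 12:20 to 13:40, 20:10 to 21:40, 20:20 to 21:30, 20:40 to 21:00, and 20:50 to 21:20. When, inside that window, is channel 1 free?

13:50-14:00

After merging, the occupied span is 10:10-13:50, 20:10-21:40.
Uncovered inside 11:20-14:00: 13:50-14:00.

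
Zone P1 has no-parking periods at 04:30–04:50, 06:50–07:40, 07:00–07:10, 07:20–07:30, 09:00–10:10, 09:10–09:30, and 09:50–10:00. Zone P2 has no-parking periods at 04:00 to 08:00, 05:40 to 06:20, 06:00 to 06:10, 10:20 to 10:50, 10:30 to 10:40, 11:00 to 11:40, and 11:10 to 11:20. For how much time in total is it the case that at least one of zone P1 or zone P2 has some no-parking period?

6 h 20 min

A, merged: 04:30–04:50, 06:50–07:40, 09:00–10:10.
B, merged: 04:00–08:00, 10:20–10:50, 11:00–11:40.
A ∪ B = 04:00–08:00, 09:00–10:10, 10:20–10:50, 11:00–11:40.
Total: 4 h + 1 h 10 min + 30 min + 40 min = 6 h 20 min.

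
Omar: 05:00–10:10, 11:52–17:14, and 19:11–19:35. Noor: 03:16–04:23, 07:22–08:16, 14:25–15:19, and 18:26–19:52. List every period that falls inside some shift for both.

05:00–10:10 meets the second set on 07:22–08:16.
11:52–17:14 meets the second set on 14:25–15:19.
19:11–19:35 meets the second set on 19:11–19:35.

07:22–08:16, 14:25–15:19, 19:11–19:35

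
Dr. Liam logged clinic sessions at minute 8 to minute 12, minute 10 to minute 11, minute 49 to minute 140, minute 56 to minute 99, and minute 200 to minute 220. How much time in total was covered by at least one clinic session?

115 minutes

Merged: minute 8 to minute 12, minute 49 to minute 140, minute 200 to minute 220.
Lengths: 4 minutes + 91 minutes + 20 minutes = 115 minutes.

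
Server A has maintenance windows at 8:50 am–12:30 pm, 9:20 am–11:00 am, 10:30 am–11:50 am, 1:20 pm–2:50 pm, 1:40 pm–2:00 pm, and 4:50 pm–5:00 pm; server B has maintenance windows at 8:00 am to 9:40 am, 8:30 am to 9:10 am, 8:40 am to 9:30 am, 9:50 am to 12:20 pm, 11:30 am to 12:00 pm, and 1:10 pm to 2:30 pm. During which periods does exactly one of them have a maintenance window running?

8:00 am–8:50 am, 9:40 am–9:50 am, 12:20 pm–12:30 pm, 1:10 pm–1:20 pm, 2:30 pm–2:50 pm, 4:50 pm–5:00 pm

A, merged: 8:50 am–12:30 pm, 1:20 pm–2:50 pm, 4:50 pm–5:00 pm.
B, merged: 8:00 am–9:40 am, 9:50 am–12:20 pm, 1:10 pm–2:30 pm.
A but not B: 9:40 am–9:50 am, 12:20 pm–12:30 pm, 2:30 pm–2:50 pm, 4:50 pm–5:00 pm.
B but not A: 8:00 am–8:50 am, 1:10 pm–1:20 pm.
Combining gives A △ B.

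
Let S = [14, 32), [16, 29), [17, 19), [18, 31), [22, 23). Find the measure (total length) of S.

Merged: [14, 32).
Length: 18.

18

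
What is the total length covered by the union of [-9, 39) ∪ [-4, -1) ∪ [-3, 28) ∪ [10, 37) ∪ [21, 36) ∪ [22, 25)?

48

Merged: [-9, 39).
Length: 48.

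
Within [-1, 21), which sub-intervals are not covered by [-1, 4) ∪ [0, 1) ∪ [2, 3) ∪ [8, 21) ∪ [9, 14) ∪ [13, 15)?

The merged coverage is [-1, 4), [8, 21).
Uncovered inside [-1, 21): [4, 8).

[4, 8)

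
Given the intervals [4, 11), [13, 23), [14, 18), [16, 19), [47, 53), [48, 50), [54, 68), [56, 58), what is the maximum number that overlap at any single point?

Sweep endpoints in order; track running count of active intervals.
Peak of 3 reached at 16.

3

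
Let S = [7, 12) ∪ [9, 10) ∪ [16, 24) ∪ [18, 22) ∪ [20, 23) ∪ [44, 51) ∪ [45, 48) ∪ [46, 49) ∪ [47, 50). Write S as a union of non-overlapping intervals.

[9, 10) overlaps/touches [7, 12) → extend to [7, 12).
[16, 24) is disjoint → start new block.
[18, 22) overlaps/touches [16, 24) → extend to [16, 24).
[20, 23) overlaps/touches [16, 24) → extend to [16, 24).
[44, 51) is disjoint → start new block.
[45, 48) overlaps/touches [44, 51) → extend to [44, 51).
[46, 49) overlaps/touches [44, 51) → extend to [44, 51).
[47, 50) overlaps/touches [44, 51) → extend to [44, 51).

[7, 12) ∪ [16, 24) ∪ [44, 51)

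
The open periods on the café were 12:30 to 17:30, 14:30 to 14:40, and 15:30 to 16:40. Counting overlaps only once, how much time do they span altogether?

5 h

Merged: 12:30–17:30.
Length: 5 h.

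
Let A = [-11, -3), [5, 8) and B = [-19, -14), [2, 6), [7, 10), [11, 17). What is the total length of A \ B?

9

A \ B = [-11, -3), [6, 7).
Total: 8 + 1 = 9.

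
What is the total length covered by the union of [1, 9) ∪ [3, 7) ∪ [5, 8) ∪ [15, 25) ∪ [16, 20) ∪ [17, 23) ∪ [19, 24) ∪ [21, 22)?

18

Merged: [1, 9), [15, 25).
Lengths: 8 + 10 = 18.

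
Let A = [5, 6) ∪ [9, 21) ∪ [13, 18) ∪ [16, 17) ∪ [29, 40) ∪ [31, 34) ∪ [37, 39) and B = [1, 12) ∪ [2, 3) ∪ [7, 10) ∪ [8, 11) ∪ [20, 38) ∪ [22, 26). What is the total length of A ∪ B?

39

Merge the first list: [5, 6), [9, 21), [29, 40).
Merge the second list: [1, 12), [20, 38).
A ∪ B = [1, 40).
Total: 39.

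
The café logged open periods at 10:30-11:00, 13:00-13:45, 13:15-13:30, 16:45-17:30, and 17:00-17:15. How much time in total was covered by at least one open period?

2 h

Merged: 10:30–11:00, 13:00–13:45, 16:45–17:30.
Lengths: 30 min + 45 min + 45 min = 2 h.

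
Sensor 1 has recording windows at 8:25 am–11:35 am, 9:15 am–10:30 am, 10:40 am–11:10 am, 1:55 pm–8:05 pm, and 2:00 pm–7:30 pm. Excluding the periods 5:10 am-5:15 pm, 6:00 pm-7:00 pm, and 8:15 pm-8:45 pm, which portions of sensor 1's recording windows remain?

First set merges to 8:25 am–11:35 am, 1:55 pm–8:05 pm.
8:25 am–11:35 am: fully covered by B → removed.
1:55 pm–8:05 pm minus B → 5:15 pm–6:00 pm, 7:00 pm–8:05 pm.

5:15 pm–6:00 pm, 7:00 pm–8:05 pm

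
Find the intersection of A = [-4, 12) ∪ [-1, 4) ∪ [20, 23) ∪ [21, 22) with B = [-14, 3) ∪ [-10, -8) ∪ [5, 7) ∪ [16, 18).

A, merged: [-4, 12), [20, 23).
B, merged: [-14, 3), [5, 7), [16, 18).
[-4, 12) ∩ B → [-4, 3), [5, 7).
[20, 23) meets no B interval.

[-4, 3) ∪ [5, 7)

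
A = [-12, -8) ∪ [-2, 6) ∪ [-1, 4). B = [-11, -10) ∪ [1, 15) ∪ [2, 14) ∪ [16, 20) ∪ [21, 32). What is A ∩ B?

A, merged: [-12, -8), [-2, 6).
B, merged: [-11, -10), [1, 15), [16, 20), [21, 32).
[-12, -8) ∩ B → [-11, -10).
[-2, 6) ∩ B → [1, 6).

[-11, -10) ∪ [1, 6)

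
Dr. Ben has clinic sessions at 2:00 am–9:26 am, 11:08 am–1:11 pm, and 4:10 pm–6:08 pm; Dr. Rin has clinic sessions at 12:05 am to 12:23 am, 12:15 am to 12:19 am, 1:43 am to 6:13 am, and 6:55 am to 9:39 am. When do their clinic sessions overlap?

Merge the second list: 12:05 am–12:23 am, 1:43 am–6:13 am, 6:55 am–9:39 am.
2:00 am–9:26 am overlaps B on 2:00 am–6:13 am, 6:55 am–9:26 am.
11:08 am–1:11 pm falls entirely outside B.
4:10 pm–6:08 pm falls entirely outside B.

2:00 am–6:13 am, 6:55 am–9:26 am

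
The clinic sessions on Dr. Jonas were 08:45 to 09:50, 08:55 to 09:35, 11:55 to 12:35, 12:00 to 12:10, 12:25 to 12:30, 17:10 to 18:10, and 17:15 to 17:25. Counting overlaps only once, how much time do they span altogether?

2 h 45 min

Merged: 08:45–09:50, 11:55–12:35, 17:10–18:10.
Lengths: 1 h 5 min + 40 min + 1 h = 2 h 45 min.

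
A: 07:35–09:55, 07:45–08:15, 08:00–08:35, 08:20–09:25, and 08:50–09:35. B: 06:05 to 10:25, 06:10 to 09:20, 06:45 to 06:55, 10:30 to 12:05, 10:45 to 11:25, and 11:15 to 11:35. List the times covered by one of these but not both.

A, merged: 07:35–09:55.
B, merged: 06:05–10:25, 10:30–12:05.
Only in the first: none.
Only in the second: 06:05–07:35, 09:55–10:25, 10:30–12:05.
Together these are the periods covered by exactly one.

06:05–07:35, 09:55–10:25, 10:30–12:05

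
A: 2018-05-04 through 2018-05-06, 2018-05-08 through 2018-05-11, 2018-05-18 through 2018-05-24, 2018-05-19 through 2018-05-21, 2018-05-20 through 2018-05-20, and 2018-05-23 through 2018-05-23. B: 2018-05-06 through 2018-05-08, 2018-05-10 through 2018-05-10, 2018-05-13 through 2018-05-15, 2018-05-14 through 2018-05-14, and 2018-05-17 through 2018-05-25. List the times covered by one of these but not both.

Merge the first list: 2018-05-04 through 2018-05-06, 2018-05-08 through 2018-05-11, 2018-05-18 through 2018-05-24.
Merge the second list: 2018-05-06 through 2018-05-08, 2018-05-10 through 2018-05-10, 2018-05-13 through 2018-05-15, 2018-05-17 through 2018-05-25.
A \ B = 2018-05-04 through 2018-05-05, 2018-05-09 through 2018-05-09, 2018-05-11 through 2018-05-11.
B \ A = 2018-05-07 through 2018-05-07, 2018-05-13 through 2018-05-15, 2018-05-17 through 2018-05-17, 2018-05-25 through 2018-05-25.
Union of the two gives the symmetric difference.

2018-05-04 through 2018-05-05, 2018-05-07 through 2018-05-07, 2018-05-09 through 2018-05-09, 2018-05-11 through 2018-05-11, 2018-05-13 through 2018-05-15, 2018-05-17 through 2018-05-17, 2018-05-25 through 2018-05-25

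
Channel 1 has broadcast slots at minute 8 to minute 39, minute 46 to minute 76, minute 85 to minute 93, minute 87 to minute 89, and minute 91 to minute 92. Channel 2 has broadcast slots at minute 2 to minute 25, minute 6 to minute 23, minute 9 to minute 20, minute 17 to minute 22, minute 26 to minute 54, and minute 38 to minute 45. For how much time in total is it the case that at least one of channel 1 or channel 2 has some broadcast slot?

A, merged: minute 8 to minute 39, minute 46 to minute 76, minute 85 to minute 93.
B, merged: minute 2 to minute 25, minute 26 to minute 54.
A ∪ B = minute 2 to minute 76, minute 85 to minute 93.
Total: 74 minutes + 8 minutes = 82 minutes.

82 minutes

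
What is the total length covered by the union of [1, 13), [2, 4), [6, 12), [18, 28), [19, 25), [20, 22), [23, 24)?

Merged: [1, 13), [18, 28).
Lengths: 12 + 10 = 22.

22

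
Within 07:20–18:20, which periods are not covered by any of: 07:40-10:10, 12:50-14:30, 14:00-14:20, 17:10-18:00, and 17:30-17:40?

07:20-07:40, 10:10-12:50, 14:30-17:10, 18:00-18:20

After merging, the occupied span is 07:40-10:10, 12:50-14:30, 17:10-18:00.
Gaps within 07:20-18:20: 07:20-07:40, 10:10-12:50, 14:30-17:10, 18:00-18:20.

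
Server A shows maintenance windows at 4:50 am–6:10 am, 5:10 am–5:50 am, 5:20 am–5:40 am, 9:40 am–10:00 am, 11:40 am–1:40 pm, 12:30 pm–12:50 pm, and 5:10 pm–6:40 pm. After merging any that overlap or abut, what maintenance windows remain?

4:50 am–6:10 am, 9:40 am–10:00 am, 11:40 am–1:40 pm, 5:10 pm–6:40 pm

5:10 am–5:50 am overlaps/touches 4:50 am–6:10 am → extend to 4:50 am–6:10 am.
5:20 am–5:40 am overlaps/touches 4:50 am–6:10 am → extend to 4:50 am–6:10 am.
9:40 am–10:00 am is disjoint → start new block.
11:40 am–1:40 pm is disjoint → start new block.
12:30 pm–12:50 pm overlaps/touches 11:40 am–1:40 pm → extend to 11:40 am–1:40 pm.
5:10 pm–6:40 pm is disjoint → start new block.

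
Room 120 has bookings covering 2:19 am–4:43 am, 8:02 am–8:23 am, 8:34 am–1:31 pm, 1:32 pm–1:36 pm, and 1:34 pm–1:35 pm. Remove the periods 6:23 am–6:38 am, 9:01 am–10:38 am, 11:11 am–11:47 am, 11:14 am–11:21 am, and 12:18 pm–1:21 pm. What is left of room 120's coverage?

2:19 am–4:43 am, 8:02 am–8:23 am, 8:34 am–9:01 am, 10:38 am–11:11 am, 11:47 am–12:18 pm, 1:21 pm–1:31 pm, 1:32 pm–1:36 pm

A, merged: 2:19 am–4:43 am, 8:02 am–8:23 am, 8:34 am–1:31 pm, 1:32 pm–1:36 pm.
B, merged: 6:23 am–6:38 am, 9:01 am–10:38 am, 11:11 am–11:47 am, 12:18 pm–1:21 pm.
2:19 am–4:43 am: no B overlap → unchanged.
8:02 am–8:23 am: no B overlap → unchanged.
8:34 am–1:31 pm minus B → 8:34 am–9:01 am, 10:38 am–11:11 am, 11:47 am–12:18 pm, 1:21 pm–1:31 pm.
1:32 pm–1:36 pm: no B overlap → unchanged.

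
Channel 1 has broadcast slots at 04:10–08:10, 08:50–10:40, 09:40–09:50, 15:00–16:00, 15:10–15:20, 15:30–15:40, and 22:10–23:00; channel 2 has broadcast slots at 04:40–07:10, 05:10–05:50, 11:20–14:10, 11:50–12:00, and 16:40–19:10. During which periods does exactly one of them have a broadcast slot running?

04:10–04:40, 07:10–08:10, 08:50–10:40, 11:20–14:10, 15:00–16:00, 16:40–19:10, 22:10–23:00

Merge the first list: 04:10–08:10, 08:50–10:40, 15:00–16:00, 22:10–23:00.
Merge the second list: 04:40–07:10, 11:20–14:10, 16:40–19:10.
A but not B: 04:10–04:40, 07:10–08:10, 08:50–10:40, 15:00–16:00, 22:10–23:00.
B but not A: 11:20–14:10, 16:40–19:10.
Combining gives A △ B.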